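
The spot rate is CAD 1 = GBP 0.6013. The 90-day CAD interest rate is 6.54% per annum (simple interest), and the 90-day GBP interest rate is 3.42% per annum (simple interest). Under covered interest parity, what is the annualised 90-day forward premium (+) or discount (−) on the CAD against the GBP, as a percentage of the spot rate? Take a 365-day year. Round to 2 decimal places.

-3.07%

T = 90/365 years.
F = S · g_GBP/g_CAD = 0.6013 × 1.0084329/1.016126 = 0.5967476.
(F − S)/S ÷ T = (0.5967476 − 0.6013)/0.6013/(90/365) = -0.030704 → -3.07%.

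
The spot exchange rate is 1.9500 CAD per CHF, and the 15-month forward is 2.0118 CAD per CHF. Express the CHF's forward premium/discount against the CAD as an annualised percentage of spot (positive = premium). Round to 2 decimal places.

+2.54%

T = 15/12 years.
(F − S)/S = (2.0118 − 1.95)/1.95 = 0.0316923.
Annualise by dividing by T: 0.0316923 / (15/12) = 0.025354 → 2.54%.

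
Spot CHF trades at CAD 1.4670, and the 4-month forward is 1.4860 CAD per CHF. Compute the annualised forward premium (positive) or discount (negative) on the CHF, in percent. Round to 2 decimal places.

T = 4/12 years.
(F − S)/S = (1.4860 − 1.467)/1.467 = 0.0129516.
×(1/T) gives 3.89% p.a.

+3.89%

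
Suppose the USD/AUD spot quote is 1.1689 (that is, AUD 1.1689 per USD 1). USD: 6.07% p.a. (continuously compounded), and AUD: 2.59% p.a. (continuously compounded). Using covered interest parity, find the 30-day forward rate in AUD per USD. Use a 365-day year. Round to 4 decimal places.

1.1656

T = 30/365 years.
Growth of 1 AUD over T: e^(0.0259×30/365) = 1.002131.
USD growth factor: e^(0.0607×30/365) = 1.0050015.
Forward (AUD per USD) = 1.1689 × 1.002131 / 1.0050015 = 1.165561.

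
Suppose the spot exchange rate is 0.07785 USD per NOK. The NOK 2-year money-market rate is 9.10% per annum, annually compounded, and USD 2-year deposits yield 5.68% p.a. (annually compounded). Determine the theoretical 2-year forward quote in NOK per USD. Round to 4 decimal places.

T = 2 years.
USD growth factor: (1 + 0.0568)^2 = 1.11682624.
NOK accumulates by (1 + 0.0910)^2 = 1.190281.
CIP: F = S · (grow USD)/(grow NOK) = 0.07785 × 1.11682624/1.190281 = 0.073045712 USD per NOK.
Invert for NOK per USD: 1 / 0.073045712 = 13.6901.

13.6901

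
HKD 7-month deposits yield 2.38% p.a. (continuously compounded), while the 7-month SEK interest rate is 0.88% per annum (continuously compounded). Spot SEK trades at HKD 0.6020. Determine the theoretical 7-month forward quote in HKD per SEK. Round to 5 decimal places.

T = 7/12 years.
HKD accumulates by e^(0.0238×7/12) = 1.0139802.
SEK accumulates by e^(0.0088×7/12) = 1.0051465.
Forward (HKD per SEK) = 0.602 × 1.0139802 / 1.0051465 = 0.6072907.

0.60729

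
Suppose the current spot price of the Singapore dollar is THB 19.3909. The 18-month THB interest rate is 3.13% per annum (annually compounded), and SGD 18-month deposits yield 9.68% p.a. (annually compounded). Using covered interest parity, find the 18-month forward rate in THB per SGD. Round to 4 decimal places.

T = 18/12 years.
THB growth factor: (1 + 0.0313)^(18/12) = 1.04731549.
SGD accumulates by (1 + 0.0968)^(18/12) = 1.14865911.
CIP: F = S · (grow THB)/(grow SGD) = 19.3909 × 1.04731549/1.14865911 = 17.680084 THB per SGD.

17.6801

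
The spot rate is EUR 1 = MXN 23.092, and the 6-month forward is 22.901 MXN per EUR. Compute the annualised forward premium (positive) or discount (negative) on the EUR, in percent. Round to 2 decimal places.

T = 6/12 years.
Period premium: (22.901 − 23.092)/23.092 = -0.0082713.
×(1/T) gives -1.65% p.a.

-1.65%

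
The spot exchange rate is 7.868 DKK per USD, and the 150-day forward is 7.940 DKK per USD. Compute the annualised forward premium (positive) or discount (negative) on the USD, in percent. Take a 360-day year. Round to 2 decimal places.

T = 150/360 years.
Period premium: (7.940 − 7.868)/7.868 = 0.0091510.
Per annum: 0.0091510 / (150/360) = 0.021962 = 2.20%.

+2.20%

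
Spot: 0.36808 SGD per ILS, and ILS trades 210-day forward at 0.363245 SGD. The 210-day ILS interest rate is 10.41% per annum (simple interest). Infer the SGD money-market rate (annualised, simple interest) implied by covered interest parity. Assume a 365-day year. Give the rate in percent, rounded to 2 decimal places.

T = 210/365 years.
By CIP, F/S equals the SGD-to-ILS growth ratio: 0.363245/0.36808 = 0.9868643.
The ILS side grows by 1 + 0.1041×210/365 = 1.0598932.
So the SGD growth factor = 1.0459708.
(1.0459708 − 1)/T = 0.079902, i.e. 7.99%.

7.99%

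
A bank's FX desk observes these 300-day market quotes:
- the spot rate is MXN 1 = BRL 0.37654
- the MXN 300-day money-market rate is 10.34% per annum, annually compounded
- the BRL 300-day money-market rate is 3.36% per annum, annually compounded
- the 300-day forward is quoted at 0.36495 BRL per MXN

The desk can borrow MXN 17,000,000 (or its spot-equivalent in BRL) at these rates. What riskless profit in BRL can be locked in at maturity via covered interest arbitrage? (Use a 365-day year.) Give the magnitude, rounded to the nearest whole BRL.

T = 300/365 years.
Invest the MXN and cover forward: 17,000,000 × 1.084233937 × 0.36495 = BRL 6,726,749.98.
Convert at spot and invest in BRL: 17,000,000 × 0.37654 × 1.027534887 = BRL 6,577,435.77.
The quoted forward overvalues MXN, so borrow BRL, buy MXN at spot, deposit the MXN at 10.34%, and sell the proceeds forward at 0.36495.
The gap between the two covered legs is BRL 149,314.

BRL 149,314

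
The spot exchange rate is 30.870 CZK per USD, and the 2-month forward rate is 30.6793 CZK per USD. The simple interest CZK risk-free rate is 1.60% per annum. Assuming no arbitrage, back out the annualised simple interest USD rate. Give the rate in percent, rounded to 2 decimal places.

T = 2/12 years.
F/S = 30.6793/30.87 = 0.9938225 = (growth of CZK) / (growth of USD).
The CZK side grows by 1 + 0.0160×2/12 = 1.0026667.
So the USD growth factor = 1.0088992.
r = (1.0088992 − 1)/(2/12) = 0.053395 → 5.34%.

5.34%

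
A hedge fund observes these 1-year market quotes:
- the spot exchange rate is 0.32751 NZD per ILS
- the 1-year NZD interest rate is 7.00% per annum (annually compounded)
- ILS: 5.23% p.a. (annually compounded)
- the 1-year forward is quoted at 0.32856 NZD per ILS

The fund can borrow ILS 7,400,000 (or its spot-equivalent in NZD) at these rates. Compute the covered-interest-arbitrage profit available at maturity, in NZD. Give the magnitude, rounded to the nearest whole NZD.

T = 1 year.
Route A — deposit ILS, sell forward: 7,400,000 × 1.052300 × 0.32856 = NZD 2,558,503.29.
Route B — convert at spot, deposit NZD: 7,400,000 × 0.32751 × 1.070000 = NZD 2,593,224.18.
The quoted forward undervalues ILS, so borrow ILS, convert to NZD at spot, deposit the NZD at 7.00%, and buy ILS forward at 0.32856 to cover the loan.
Arbitrage profit = |2,558,503.29 − 2,593,224.18| = NZD 34,721.

NZD 34,721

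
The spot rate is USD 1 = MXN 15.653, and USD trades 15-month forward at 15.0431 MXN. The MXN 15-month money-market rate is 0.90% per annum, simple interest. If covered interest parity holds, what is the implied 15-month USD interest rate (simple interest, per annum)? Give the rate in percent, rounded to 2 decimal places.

4.18%

T = 15/12 years.
F/S = 15.0431/15.653 = 0.9610362 = (growth of MXN) / (growth of USD).
The MXN side grows by 1 + 0.0090×15/12 = 1.011250.
So the USD growth factor = 1.0522496.
(1.0522496 − 1)/T = 0.041800, i.e. 4.18%.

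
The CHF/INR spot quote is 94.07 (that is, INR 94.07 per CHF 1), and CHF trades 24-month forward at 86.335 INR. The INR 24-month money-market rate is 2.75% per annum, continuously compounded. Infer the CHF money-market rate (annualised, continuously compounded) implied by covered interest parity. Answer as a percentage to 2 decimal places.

7.04%

T = 2 years.
F/S = 86.335/94.07 = 0.9177740 = (growth of INR) / (growth of CHF).
The INR side grows by e^(0.0275×2) = 1.0565406.
That pins the CHF growth at 1.1511991.
r = ln(1.1511991)/2 = 0.070402 → 7.04%.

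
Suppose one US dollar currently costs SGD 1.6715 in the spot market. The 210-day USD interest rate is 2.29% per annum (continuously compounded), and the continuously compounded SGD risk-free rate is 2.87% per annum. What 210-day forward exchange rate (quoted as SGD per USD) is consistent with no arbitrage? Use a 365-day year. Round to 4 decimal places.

1.6771

T = 210/365 years.
Growth of 1 SGD over T: e^(0.0287×210/365) = 1.0166494.
Growth of 1 USD over T: e^(0.0229×210/365) = 1.0132625.
CIP: F = S · (grow SGD)/(grow USD) = 1.6715 × 1.0166494/1.0132625 = 1.677087 SGD per USD.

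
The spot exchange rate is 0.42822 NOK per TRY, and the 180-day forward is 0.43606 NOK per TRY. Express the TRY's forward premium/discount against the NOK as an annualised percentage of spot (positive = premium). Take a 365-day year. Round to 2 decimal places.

T = 180/365 years.
(F − S)/S = (0.43606 − 0.42822)/0.42822 = 0.0183083.
Per annum: 0.0183083 / (180/365) = 0.037125 = 3.71%.

+3.71%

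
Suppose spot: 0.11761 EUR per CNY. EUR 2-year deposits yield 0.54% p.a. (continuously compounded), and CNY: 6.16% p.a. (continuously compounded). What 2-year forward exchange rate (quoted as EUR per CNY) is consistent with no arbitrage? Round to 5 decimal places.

0.10511

T = 2 years.
Growth of 1 EUR over T: e^(0.0054×2) = 1.0108585.
CNY growth factor: e^(0.0616×2) = 1.1311106.
Forward (EUR per CNY) = 0.11761 × 1.0108585 / 1.1311106 = 0.1051065.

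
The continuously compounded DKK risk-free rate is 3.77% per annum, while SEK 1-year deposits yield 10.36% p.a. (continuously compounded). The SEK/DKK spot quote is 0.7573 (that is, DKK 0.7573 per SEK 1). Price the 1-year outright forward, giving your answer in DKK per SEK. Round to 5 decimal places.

T = 1 year.
Growth of 1 DKK over T: e^(0.0377×1) = 1.0384197.
SEK growth factor: e^(0.1036×1) = 1.1091567.
CIP: F = S · (grow DKK)/(grow SEK) = 0.7573 × 1.0384197/1.1091567 = 0.7090028 DKK per SEK.

0.70900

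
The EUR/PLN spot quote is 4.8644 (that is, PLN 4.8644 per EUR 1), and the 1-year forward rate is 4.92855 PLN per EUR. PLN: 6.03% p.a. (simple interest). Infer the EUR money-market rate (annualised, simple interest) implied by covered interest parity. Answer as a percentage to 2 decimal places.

T = 1 year.
By CIP, F/S equals the PLN-to-EUR growth ratio: 4.92855/4.8644 = 1.0131876.
The PLN side grows by 1 + 0.0603×1 = 1.060300.
So the EUR growth factor = 1.0464992.
(1.0464992 − 1)/T = 0.046499, i.e. 4.65%.

4.65%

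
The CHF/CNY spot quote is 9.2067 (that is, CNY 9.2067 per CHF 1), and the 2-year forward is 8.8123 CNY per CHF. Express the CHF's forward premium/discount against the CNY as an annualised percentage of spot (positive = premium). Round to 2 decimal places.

-2.14%

T = 2 years.
(F − S)/S = (8.8123 − 9.2067)/9.2067 = -0.0428384.
Per annum: -0.0428384 / 2 = -0.021419 = -2.14%.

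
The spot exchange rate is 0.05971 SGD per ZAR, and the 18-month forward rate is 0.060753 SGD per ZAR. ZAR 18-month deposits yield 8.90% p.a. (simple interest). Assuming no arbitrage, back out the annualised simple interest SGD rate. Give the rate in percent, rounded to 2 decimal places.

10.22%

T = 18/12 years.
F/S = 0.060753/0.05971 = 1.0174678 = (growth of SGD) / (growth of ZAR).
The ZAR side grows by 1 + 0.0890×18/12 = 1.133500.
That pins the SGD growth at 1.1532998.
r = (1.1532998 − 1)/(18/12) = 0.102200 → 10.22%.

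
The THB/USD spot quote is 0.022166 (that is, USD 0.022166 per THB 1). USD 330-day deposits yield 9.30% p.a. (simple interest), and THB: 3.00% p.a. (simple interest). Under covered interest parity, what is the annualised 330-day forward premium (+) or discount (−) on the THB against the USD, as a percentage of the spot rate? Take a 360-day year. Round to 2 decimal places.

T = 330/360 years.
F = S · g_USD/g_THB = 0.022166 × 1.085250/1.027500 = 0.023411826.
Annualised premium = (F − S)/S × (1/T) = (0.023411826 − 0.022166)/0.022166 ÷ (330/360) = 6.13%.

+6.13%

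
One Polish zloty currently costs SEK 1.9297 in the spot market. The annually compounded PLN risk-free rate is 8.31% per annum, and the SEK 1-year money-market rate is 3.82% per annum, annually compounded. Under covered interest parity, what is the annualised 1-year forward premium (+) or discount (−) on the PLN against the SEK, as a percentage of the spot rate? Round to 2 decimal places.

-4.15%

T = 1 year.
CIP forward (SEK per PLN) = 1.9297 × 1.038200/1.083100 = 1.8497041.
Annualised premium = (F − S)/S × (1/T) = (1.8497041 − 1.9297)/1.9297 ÷ 1 = -4.15%.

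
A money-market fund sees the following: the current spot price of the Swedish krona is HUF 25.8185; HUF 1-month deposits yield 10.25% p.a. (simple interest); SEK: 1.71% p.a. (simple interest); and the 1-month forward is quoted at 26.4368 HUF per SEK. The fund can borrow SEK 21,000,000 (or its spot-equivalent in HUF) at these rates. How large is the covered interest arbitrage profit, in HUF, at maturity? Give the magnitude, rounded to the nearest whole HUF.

T = 1/12 years.
Invest the SEK and cover forward: 21,000,000 × 1.001425 × 26.4368 = HUF 555,963,921.24.
Convert at spot and invest in HUF: 21,000,000 × 25.8185 × 1.00854166667 = HUF 546,819,693.44.
The quoted forward overvalues SEK, so borrow HUF, buy SEK at spot, deposit the SEK at 1.71%, and sell the proceeds forward at 26.4368.
The gap between the two covered legs is HUF 9,144,228.

HUF 9,144,228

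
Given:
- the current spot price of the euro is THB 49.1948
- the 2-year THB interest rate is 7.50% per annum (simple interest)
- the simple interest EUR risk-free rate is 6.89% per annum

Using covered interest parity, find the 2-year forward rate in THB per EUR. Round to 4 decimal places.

T = 2 years.
THB accumulates by 1 + 0.0750×2 = 1.150000.
EUR accumulates by 1 + 0.0689×2 = 1.137800.
Forward (THB per EUR) = 49.1948 × 1.150000 / 1.137800 = 49.722289.

49.7223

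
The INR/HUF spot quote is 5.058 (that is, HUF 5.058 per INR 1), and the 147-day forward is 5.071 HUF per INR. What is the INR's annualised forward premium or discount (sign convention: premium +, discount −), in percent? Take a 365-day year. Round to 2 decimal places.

+0.64%

T = 147/365 years.
Period premium: (5.071 − 5.058)/5.058 = 0.0025702.
Annualise by dividing by T: 0.0025702 / (147/365) = 0.006382 → 0.64%.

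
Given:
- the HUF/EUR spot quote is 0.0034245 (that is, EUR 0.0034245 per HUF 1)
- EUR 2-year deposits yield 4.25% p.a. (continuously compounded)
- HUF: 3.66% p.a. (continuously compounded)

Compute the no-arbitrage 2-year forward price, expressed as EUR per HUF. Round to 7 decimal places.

T = 2 years.
Growth of 1 EUR over T: e^(0.0425×2) = 1.0887171.
Growth of 1 HUF over T: e^(0.0366×2) = 1.0759457.
So F = 0.0034245 × 1.0887171 / 1.0759457 = 0.003465149 (EUR/HUF).

0.0034651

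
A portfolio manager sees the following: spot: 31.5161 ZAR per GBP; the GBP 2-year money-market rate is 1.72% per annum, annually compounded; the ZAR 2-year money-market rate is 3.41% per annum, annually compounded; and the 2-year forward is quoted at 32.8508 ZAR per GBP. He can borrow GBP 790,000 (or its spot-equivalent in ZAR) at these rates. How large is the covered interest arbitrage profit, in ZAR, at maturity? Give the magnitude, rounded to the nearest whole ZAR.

ZAR 227,868

T = 2 years.
Invest the GBP and cover forward: 790,000 × 1.03469584 × 32.8508 = ZAR 26,852,563.02.
Convert at spot and invest in ZAR: 790,000 × 31.5161 × 1.06936281 = ZAR 26,624,694.75.
The quoted forward overvalues GBP, so borrow ZAR, buy GBP at spot, deposit the GBP at 1.72%, and sell the proceeds forward at 32.8508.
Profit = 26,852,563.02 − 26,624,694.75 = ZAR 227,868.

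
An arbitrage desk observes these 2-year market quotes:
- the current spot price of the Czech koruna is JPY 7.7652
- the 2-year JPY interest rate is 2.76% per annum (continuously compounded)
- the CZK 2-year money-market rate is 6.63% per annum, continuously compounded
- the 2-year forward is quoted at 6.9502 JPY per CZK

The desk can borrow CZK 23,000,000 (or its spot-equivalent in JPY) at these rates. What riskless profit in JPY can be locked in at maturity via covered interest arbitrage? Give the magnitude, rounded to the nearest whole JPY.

T = 2 years.
Route A — deposit CZK, sell forward: 23,000,000 × 1.1417931897 × 6.9502 = JPY 182,520,893.62.
Route B — convert at spot, deposit JPY: 23,000,000 × 7.7652 × 1.05675194393 = JPY 188,735,474.49.
The quoted forward undervalues CZK, so borrow CZK, convert to JPY at spot, deposit the JPY at 2.76%, and buy CZK forward at 6.9502 to cover the loan.
Profit = 188,735,474.49 − 182,520,893.62 = JPY 6,214,581.

JPY 6,214,581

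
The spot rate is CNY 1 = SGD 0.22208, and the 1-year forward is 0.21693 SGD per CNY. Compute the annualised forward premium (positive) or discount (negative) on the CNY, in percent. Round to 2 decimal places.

-2.32%

T = 1 year.
Period premium: (0.21693 − 0.22208)/0.22208 = -0.0231898.
Annualise by dividing by T: -0.0231898 / 1 = -0.023190 → -2.32%.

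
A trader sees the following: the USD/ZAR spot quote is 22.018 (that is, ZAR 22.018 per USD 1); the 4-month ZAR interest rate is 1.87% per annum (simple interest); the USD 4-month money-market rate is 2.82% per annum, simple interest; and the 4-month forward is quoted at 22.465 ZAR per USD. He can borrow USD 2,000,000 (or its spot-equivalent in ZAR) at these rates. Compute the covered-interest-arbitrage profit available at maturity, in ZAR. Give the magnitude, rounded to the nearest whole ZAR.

ZAR 1,041,851

T = 4/12 years.
Keep in USD, deliver into the forward: 2,000,000·1.009400·22.465 = ZAR 45,352,342.00.
Swap to ZAR now, deposit: 2,000,000·22.018·1.0062333333 = ZAR 44,310,491.07.
The quoted forward overvalues USD, so borrow ZAR, buy USD at spot, deposit the USD at 2.82%, and sell the proceeds forward at 22.465.
Arbitrage profit = |45,352,342.00 − 44,310,491.07| = ZAR 1,041,851.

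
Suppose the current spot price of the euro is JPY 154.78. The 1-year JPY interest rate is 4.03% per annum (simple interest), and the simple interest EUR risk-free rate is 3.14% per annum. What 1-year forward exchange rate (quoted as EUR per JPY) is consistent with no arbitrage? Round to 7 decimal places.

T = 1 year.
JPY accumulates by 1 + 0.0403×1 = 1.040300.
EUR accumulates by 1 + 0.0314×1 = 1.031400.
Forward (JPY per EUR) = 154.78 × 1.040300 / 1.031400 = 156.1156.
Quoted the other way: 1/156.1156 = 0.0064055 EUR per JPY.

0.0064055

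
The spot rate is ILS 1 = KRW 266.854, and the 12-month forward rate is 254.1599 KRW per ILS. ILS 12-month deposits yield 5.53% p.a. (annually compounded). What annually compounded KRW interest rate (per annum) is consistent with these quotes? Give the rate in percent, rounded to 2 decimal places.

T = 1 year.
F/S = 254.1599/266.854 = 0.9524305 = (growth of KRW) / (growth of ILS).
ILS growth factor: (1 + 0.0553)^1 = 1.055300.
Hence g_KRW = 1.0050999.
r = 1.0050999^(1/1) − 1 = 0.005100 → 0.51%.

0.51%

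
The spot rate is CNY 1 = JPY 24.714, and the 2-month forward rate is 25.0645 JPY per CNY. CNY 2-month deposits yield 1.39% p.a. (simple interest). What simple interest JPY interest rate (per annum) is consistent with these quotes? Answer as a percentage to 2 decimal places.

9.92%

T = 2/12 years.
CIP gives F = S · g_JPY/g_CNY, so g_JPY/g_CNY = 25.0645/24.714 = 1.0141822.
CNY growth factor: 1 + 0.0139×2/12 = 1.0023167.
So the JPY growth factor = 1.0165318.
(1.0165318 − 1)/T = 0.099191, i.e. 9.92%.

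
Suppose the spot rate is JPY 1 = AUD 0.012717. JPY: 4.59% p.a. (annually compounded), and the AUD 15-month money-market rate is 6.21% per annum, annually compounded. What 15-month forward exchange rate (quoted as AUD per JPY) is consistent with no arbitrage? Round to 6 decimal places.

0.012964

T = 15/12 years.
AUD growth factor: (1 + 0.0621)^(15/12) = 1.0782185.
JPY accumulates by (1 + 0.0459)^(15/12) = 1.0577005.
Forward (AUD per JPY) = 0.012717 × 1.0782185 / 1.0577005 = 0.01296369.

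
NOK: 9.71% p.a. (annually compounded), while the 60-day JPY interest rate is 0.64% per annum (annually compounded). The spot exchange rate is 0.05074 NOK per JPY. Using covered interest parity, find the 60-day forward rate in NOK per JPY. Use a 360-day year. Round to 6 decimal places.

T = 60/360 years.
NOK growth factor: (1 + 0.0971)^(60/360) = 1.0155649.
JPY accumulates by (1 + 0.0064)^(60/360) = 1.0010638.
CIP: F = S · (grow NOK)/(grow JPY) = 0.05074 × 1.0155649/1.0010638 = 0.05147500 NOK per JPY.

0.051475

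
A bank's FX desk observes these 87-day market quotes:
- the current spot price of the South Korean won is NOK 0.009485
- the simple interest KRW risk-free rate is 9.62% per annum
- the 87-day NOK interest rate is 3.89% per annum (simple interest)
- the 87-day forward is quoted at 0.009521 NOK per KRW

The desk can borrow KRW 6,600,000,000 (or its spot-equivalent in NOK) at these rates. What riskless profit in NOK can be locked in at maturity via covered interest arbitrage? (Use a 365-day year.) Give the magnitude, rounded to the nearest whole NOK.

NOK 1,098,041

T = 87/365 years.
Invest the KRW and cover forward: 6,600,000,000 × 1.022929863 × 0.009521 = NOK 64,279,480.49.
Convert at spot and invest in NOK: 6,600,000,000 × 0.009485 × 1.0092720548 = NOK 63,181,439.90.
The quoted forward overvalues KRW, so borrow NOK, buy KRW at spot, deposit the KRW at 9.62%, and sell the proceeds forward at 0.009521.
Profit = 64,279,480.49 − 63,181,439.90 = NOK 1,098,041.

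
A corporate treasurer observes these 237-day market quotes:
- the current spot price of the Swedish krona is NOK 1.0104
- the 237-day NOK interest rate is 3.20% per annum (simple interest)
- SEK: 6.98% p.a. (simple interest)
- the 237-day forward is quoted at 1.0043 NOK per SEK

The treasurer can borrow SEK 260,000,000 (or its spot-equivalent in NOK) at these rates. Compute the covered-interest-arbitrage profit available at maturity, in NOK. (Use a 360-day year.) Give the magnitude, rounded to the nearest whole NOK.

NOK 4,878,510

T = 237/360 years.
Invest the SEK and cover forward: 260,000,000 × 1.04595166667 × 1.0043 = NOK 273,116,807.30.
Convert at spot and invest in NOK: 260,000,000 × 1.0104 × 1.02106666667 = NOK 268,238,297.60.
The quoted forward overvalues SEK, so borrow NOK, buy SEK at spot, deposit the SEK at 6.98%, and sell the proceeds forward at 1.0043.
The gap between the two covered legs is NOK 4,878,510.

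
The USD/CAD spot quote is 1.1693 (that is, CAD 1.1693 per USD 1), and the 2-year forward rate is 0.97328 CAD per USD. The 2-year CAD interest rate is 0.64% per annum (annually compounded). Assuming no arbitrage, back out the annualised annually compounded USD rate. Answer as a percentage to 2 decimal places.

T = 2 years.
CIP gives F = S · g_CAD/g_USD, so g_CAD/g_USD = 0.97328/1.1693 = 0.8323612.
CAD growth factor: (1 + 0.0064)^2 = 1.012841.
That pins the USD growth at 1.2168287.
r = 1.2168287^(1/2) − 1 = 0.103100 → 10.31%.

10.31%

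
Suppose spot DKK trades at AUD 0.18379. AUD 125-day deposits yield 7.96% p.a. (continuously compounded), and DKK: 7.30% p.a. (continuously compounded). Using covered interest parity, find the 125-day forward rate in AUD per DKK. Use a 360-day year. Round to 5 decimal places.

0.18421

T = 125/360 years.
AUD accumulates by e^(0.0796×125/360) = 1.0280244.
DKK accumulates by e^(0.0730×125/360) = 1.0256712.
So F = 0.18379 × 1.0280244 / 1.0256712 = 0.1842117 (AUD/DKK).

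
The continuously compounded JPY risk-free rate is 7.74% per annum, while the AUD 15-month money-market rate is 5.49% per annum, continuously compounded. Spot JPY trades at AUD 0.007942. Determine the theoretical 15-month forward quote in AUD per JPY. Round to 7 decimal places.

T = 15/12 years.
Growth of 1 AUD over T: e^(0.0549×15/12) = 1.0710345.
JPY accumulates by e^(0.0774×15/12) = 1.1015849.
Forward (AUD per JPY) = 0.007942 × 1.0710345 / 1.1015849 = 0.007721743.

0.0077217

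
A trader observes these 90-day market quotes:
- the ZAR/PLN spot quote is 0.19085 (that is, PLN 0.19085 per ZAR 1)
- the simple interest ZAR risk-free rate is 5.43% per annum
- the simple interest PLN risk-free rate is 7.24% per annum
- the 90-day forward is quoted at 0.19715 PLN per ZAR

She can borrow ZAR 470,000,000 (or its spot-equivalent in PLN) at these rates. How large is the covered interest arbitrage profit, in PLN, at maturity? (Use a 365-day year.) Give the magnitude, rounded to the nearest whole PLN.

PLN 2,600,315

T = 90/365 years.
Route A — deposit ZAR, sell forward: 470,000,000 × 1.0133890411 × 0.19715 = PLN 93,901,135.24.
Route B — convert at spot, deposit PLN: 470,000,000 × 0.19085 × 1.0178520548 = PLN 91,300,820.39.
The quoted forward overvalues ZAR, so borrow PLN, buy ZAR at spot, deposit the ZAR at 5.43%, and sell the proceeds forward at 0.19715.
Arbitrage profit = |93,901,135.24 − 91,300,820.39| = PLN 2,600,315.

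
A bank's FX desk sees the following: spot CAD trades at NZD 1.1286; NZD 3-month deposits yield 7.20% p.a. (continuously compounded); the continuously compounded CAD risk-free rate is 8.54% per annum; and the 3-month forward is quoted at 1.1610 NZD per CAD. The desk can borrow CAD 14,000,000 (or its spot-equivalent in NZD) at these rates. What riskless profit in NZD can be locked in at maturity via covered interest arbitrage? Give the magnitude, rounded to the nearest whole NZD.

NZD 517,372

T = 3/12 years.
Invest the CAD and cover forward: 14,000,000 × 1.0215795419 × 1.1610 = NZD 16,604,753.87.
Convert at spot and invest in NZD: 14,000,000 × 1.1286 × 1.0181629764 = NZD 16,087,382.29.
The quoted forward overvalues CAD, so borrow NZD, buy CAD at spot, deposit the CAD at 8.54%, and sell the proceeds forward at 1.1610.
Arbitrage profit = |16,604,753.87 − 16,087,382.29| = NZD 517,372.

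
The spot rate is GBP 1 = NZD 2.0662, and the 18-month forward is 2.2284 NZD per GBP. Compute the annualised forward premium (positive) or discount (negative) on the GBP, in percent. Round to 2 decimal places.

+5.23%

T = 18/12 years.
GBP trades forward at +7.85016% vs spot over the period.
×(1/T) gives 5.23% p.a.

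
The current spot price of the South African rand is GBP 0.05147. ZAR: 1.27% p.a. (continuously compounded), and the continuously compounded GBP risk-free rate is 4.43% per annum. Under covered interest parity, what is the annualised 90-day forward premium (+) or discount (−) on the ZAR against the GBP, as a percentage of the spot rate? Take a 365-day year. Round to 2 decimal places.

+3.17%

T = 90/365 years.
F = S · g_GBP/g_ZAR = 0.05147 × 1.0109832/1.0031364 = 0.05187261.
(F − S)/S ÷ T = (0.05187261 − 0.05147)/0.05147/(90/365) = 0.031723 → 3.17%.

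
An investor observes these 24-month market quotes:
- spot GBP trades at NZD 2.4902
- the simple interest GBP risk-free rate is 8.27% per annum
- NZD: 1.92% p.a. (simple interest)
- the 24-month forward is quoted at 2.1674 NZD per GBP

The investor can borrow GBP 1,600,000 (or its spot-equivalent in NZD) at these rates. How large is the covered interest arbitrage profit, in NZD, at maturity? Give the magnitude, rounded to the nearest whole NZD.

T = 2 years.
Route A — deposit GBP, sell forward: 1,600,000 × 1.165400 × 2.1674 = NZD 4,041,420.74.
Route B — convert at spot, deposit NZD: 1,600,000 × 2.4902 × 1.038400 = NZD 4,137,317.89.
The quoted forward undervalues GBP, so borrow GBP, convert to NZD at spot, deposit the NZD at 1.92%, and buy GBP forward at 2.1674 to cover the loan.
Arbitrage profit = |4,041,420.74 − 4,137,317.89| = NZD 95,897.

NZD 95,897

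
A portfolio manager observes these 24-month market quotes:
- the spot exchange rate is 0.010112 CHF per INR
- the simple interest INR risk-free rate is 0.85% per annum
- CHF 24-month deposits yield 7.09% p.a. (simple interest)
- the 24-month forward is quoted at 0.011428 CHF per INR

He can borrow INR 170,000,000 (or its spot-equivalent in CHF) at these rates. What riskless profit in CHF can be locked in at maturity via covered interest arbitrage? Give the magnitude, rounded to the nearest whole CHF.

CHF 12,987

T = 2 years.
Route A — deposit INR, sell forward: 170,000,000 × 1.017000 × 0.011428 = CHF 1,975,786.92.
Route B — convert at spot, deposit CHF: 170,000,000 × 0.010112 × 1.141800 = CHF 1,962,799.87.
The quoted forward overvalues INR, so borrow CHF, buy INR at spot, deposit the INR at 0.85%, and sell the proceeds forward at 0.011428.
The gap between the two covered legs is CHF 12,987.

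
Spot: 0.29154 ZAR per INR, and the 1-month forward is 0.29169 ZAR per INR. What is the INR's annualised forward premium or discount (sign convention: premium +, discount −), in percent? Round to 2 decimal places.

T = 1/12 years.
Period premium: (0.29169 − 0.29154)/0.29154 = 0.0005145.
×(1/T) gives 0.62% p.a.

+0.62%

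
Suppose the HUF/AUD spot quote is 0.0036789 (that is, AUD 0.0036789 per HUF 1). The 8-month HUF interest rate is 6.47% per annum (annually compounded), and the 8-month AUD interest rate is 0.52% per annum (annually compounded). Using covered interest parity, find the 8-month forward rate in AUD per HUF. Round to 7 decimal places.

0.0035405

T = 8/12 years.
AUD accumulates by (1 + 0.0052)^(8/12) = 1.0034637.
HUF growth factor: (1 + 0.0647)^(8/12) = 1.0426811.
Forward (AUD per HUF) = 0.0036789 × 1.0034637 / 1.0426811 = 0.003540529.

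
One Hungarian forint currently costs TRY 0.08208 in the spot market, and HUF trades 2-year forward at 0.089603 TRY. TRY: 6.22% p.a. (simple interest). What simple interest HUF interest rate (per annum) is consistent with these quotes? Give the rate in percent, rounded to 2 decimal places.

1.50%

T = 2 years.
By CIP, F/S equals the TRY-to-HUF growth ratio: 0.089603/0.08208 = 1.0916545.
The TRY side grows by 1 + 0.0622×2 = 1.124400.
So the HUF growth factor = 1.0299962.
r = (1.0299962 − 1)/2 = 0.014998 → 1.50%.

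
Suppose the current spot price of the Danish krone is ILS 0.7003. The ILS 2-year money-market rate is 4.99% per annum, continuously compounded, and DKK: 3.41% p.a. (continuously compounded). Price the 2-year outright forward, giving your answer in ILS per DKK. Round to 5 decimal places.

T = 2 years.
ILS accumulates by e^(0.0499×2) = 1.1049499.
Growth of 1 DKK over T: e^(0.0341×2) = 1.0705794.
So F = 0.7003 × 1.1049499 / 1.0705794 = 0.7227828 (ILS/DKK).

0.72278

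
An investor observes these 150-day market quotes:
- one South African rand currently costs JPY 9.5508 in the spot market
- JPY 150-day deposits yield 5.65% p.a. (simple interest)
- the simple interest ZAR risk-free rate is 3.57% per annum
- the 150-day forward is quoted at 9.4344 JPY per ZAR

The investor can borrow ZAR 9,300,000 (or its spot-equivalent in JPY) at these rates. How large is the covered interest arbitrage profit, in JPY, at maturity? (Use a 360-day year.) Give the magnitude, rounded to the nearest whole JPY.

JPY 1,868,417

T = 150/360 years.
Keep in ZAR, deliver into the forward: 9,300,000·1.014875·9.4344 = JPY 89,045,051.31.
Swap to JPY now, deposit: 9,300,000·9.5508·1.0235416667 = JPY 90,913,468.28.
The quoted forward undervalues ZAR, so borrow ZAR, convert to JPY at spot, deposit the JPY at 5.65%, and buy ZAR forward at 9.4344 to cover the loan.
The gap between the two covered legs is JPY 1,868,417.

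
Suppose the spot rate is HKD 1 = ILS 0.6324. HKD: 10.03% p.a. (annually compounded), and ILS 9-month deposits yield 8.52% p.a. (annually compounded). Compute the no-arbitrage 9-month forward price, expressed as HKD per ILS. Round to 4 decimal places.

T = 9/12 years.
Growth of 1 ILS over T: (1 + 0.0852)^(9/12) = 1.0632425.
HKD growth factor: (1 + 0.1003)^(9/12) = 1.0743192.
Forward (ILS per HKD) = 0.6324 × 1.0632425 / 1.0743192 = 0.6258797.
Invert for HKD per ILS: 1 / 0.6258797 = 1.5978.

1.5978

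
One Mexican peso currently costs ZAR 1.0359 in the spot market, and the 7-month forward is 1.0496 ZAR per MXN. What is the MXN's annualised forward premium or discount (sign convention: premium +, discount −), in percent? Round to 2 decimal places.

T = 7/12 years.
Period premium: (1.0496 − 1.0359)/1.0359 = 0.0132252.
Annualise by dividing by T: 0.0132252 / (7/12) = 0.022672 → 2.27%.

+2.27%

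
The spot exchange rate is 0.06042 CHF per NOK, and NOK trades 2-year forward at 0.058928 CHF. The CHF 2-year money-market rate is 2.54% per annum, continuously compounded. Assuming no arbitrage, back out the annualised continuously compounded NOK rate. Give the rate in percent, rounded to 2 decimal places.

3.79%

T = 2 years.
CIP gives F = S · g_CHF/g_NOK, so g_CHF/g_NOK = 0.058928/0.06042 = 0.9753062.
The CHF side grows by e^(0.0254×2) = 1.0521124.
So the NOK growth factor = 1.0787509.
Take logs: ln 1.0787509 / 2 = 0.037902, so 3.79%.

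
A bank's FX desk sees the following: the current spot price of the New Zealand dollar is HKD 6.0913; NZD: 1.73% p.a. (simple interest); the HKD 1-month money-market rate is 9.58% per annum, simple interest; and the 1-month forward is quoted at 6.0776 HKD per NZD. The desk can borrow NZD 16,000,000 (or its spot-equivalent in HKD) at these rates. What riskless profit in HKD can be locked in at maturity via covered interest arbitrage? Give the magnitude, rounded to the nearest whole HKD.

HKD 857,072

T = 1/12 years.
Route A — deposit NZD, sell forward: 16,000,000 × 1.0014416667 × 6.0776 = HKD 97,381,789.98.
Route B — convert at spot, deposit HKD: 16,000,000 × 6.0913 × 1.0079833333 = HKD 98,238,862.05.
The quoted forward undervalues NZD, so borrow NZD, convert to HKD at spot, deposit the HKD at 9.58%, and buy NZD forward at 6.0776 to cover the loan.
Profit = 98,238,862.05 − 97,381,789.98 = HKD 857,072.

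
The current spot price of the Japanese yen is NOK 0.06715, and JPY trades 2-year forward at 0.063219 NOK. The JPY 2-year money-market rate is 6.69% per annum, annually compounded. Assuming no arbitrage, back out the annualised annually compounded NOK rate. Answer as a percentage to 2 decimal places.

T = 2 years.
By CIP, F/S equals the NOK-to-JPY growth ratio: 0.063219/0.06715 = 0.9414594.
JPY growth factor: (1 + 0.0669)^2 = 1.1382756.
So the NOK growth factor = 1.0716403.
r = 1.0716403^(1/2) − 1 = 0.035201 → 3.52%.

3.52%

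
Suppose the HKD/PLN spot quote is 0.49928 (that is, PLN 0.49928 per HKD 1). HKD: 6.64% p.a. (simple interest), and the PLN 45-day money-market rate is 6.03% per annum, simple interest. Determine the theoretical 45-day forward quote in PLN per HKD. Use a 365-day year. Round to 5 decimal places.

0.49891

T = 45/365 years.
PLN accumulates by 1 + 0.0603×45/365 = 1.0074342.
HKD accumulates by 1 + 0.0664×45/365 = 1.0081863.
CIP: F = S · (grow PLN)/(grow HKD) = 0.49928 × 1.0074342/1.0081863 = 0.4989075 PLN per HKD.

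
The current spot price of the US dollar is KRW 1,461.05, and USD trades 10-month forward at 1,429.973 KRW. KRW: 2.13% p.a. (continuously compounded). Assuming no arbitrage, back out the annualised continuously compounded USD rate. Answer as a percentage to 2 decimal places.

4.71%

T = 10/12 years.
By CIP, F/S equals the KRW-to-USD growth ratio: 1429.973/1461.05 = 0.9787297.
The KRW side grows by e^(0.0213×10/12) = 1.0179085.
That pins the USD growth at 1.0400303.
Take logs: ln 1.0400303 / (10/12) = 0.047100, so 4.71%.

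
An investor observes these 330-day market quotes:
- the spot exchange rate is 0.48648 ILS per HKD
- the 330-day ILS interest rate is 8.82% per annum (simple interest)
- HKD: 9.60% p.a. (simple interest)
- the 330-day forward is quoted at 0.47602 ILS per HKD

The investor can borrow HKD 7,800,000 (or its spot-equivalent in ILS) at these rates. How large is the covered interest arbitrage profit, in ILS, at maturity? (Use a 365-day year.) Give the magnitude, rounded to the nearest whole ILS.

ILS 61,910

T = 330/365 years.
Route A — deposit HKD, sell forward: 7,800,000 × 1.086794521 × 0.47602 = ILS 4,035,220.24.
Route B — convert at spot, deposit ILS: 7,800,000 × 0.48648 × 1.079742466 = ILS 4,097,130.30.
The quoted forward undervalues HKD, so borrow HKD, convert to ILS at spot, deposit the ILS at 8.82%, and buy HKD forward at 0.47602 to cover the loan.
Arbitrage profit = |4,035,220.24 − 4,097,130.30| = ILS 61,910.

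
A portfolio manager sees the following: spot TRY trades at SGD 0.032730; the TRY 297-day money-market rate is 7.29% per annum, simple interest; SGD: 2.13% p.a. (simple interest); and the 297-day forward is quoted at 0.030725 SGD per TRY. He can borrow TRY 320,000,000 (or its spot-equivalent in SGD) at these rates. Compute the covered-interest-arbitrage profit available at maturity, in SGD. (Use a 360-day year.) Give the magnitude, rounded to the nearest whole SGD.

SGD 234,326

T = 297/360 years.
Route A — deposit TRY, sell forward: 320,000,000 × 1.0601425 × 0.030725 = SGD 10,423,321.06.
Route B — convert at spot, deposit SGD: 320,000,000 × 0.032730 × 1.0175725 = SGD 10,657,647.34.
The quoted forward undervalues TRY, so borrow TRY, convert to SGD at spot, deposit the SGD at 2.13%, and buy TRY forward at 0.030725 to cover the loan.
The gap between the two covered legs is SGD 234,326.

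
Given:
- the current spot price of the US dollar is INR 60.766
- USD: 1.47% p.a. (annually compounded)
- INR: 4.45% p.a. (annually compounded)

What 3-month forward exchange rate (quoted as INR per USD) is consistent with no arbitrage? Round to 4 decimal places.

T = 3/12 years.
INR growth factor: (1 + 0.0445)^(3/12) = 1.01094403.
Growth of 1 USD over T: (1 + 0.0147)^(3/12) = 1.00365491.
CIP: F = S · (grow INR)/(grow USD) = 60.766 × 1.01094403/1.00365491 = 61.207318 INR per USD.

61.2073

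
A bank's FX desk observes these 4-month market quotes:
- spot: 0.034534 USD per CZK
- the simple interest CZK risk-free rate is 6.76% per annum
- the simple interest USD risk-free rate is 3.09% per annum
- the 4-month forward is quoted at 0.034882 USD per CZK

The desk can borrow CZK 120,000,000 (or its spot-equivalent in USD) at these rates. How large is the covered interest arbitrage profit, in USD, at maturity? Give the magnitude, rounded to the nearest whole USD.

T = 4/12 years.
Keep in CZK, deliver into the forward: 120,000,000·1.022533333·0.034882 = USD 4,280,160.93.
Swap to USD now, deposit: 120,000,000·0.034534·1.010300 = USD 4,186,764.02.
The quoted forward overvalues CZK, so borrow USD, buy CZK at spot, deposit the CZK at 6.76%, and sell the proceeds forward at 0.034882.
The gap between the two covered legs is USD 93,397.

USD 93,397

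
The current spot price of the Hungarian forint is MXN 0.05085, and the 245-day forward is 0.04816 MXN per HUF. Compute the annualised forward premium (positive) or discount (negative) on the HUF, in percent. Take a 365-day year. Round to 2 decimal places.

-7.88%

T = 245/365 years.
Period premium: (0.04816 − 0.05085)/0.05085 = -0.0529007.
Per annum: -0.0529007 / (245/365) = -0.078811 = -7.88%.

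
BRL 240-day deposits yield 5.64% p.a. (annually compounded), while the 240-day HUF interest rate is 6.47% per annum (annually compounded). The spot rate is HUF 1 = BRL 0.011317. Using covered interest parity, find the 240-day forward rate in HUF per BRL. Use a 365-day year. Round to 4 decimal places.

T = 240/365 years.
BRL growth factor: (1 + 0.0564)^(240/365) = 1.03673553.
Growth of 1 HUF over T: (1 + 0.0647)^(240/365) = 1.0420843.
Forward (BRL per HUF) = 0.011317 × 1.03673553 / 1.0420843 = 0.011258913.
Quoted the other way: 1/0.011258913 = 88.8185 HUF per BRL.

88.8185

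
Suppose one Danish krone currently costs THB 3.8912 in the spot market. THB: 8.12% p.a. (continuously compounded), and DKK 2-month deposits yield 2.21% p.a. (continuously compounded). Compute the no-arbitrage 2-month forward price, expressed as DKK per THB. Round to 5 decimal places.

0.25447

T = 2/12 years.
Growth of 1 THB over T: e^(0.0812×2/12) = 1.0136253.
DKK growth factor: e^(0.0221×2/12) = 1.0036901.
So F = 3.8912 × 1.0136253 / 1.0036901 = 3.929718 (THB/DKK).
Invert for DKK per THB: 1 / 3.929718 = 0.25447.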